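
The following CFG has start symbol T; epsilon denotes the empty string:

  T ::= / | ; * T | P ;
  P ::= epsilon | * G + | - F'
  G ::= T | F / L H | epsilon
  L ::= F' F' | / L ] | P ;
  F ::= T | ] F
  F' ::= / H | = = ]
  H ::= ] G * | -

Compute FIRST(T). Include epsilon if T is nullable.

{ *, -, /, ; }

T ::= / contributes {/}.
T ::= ; * T contributes {;}.
From T ::= P ;: P nullable, take FIRST(P) ∪ {;} = { *, -, ; }.
Union: FIRST(T) = { *, -, /, ; }.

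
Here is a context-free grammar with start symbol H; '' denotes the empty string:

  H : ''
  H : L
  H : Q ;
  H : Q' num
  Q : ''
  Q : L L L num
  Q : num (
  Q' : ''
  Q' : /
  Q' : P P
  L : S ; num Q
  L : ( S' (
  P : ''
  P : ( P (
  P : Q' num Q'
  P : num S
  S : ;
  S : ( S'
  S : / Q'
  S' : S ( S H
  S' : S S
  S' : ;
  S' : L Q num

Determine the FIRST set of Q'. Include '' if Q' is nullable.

{ (, /, num, '' }

Q' : '' contributes ''.
Q' : / contributes {/}.
From Q' : P P: P, P nullable, take FIRST(P) ∪ FIRST(P) = { (, /, num }; also '' since the whole RHS is nullable.
Union: FIRST(Q') = { (, /, num, '' }.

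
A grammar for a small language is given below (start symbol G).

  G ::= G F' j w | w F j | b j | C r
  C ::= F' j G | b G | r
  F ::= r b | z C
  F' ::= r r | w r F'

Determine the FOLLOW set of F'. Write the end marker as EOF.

{ j }

In G ::= G F' j w: add FIRST(j w) = { j }.
In C ::= F' j G: add FIRST(j G) = { j }.
In F' ::= w r F': F' is at the end, add FOLLOW(F') = { j }.
Union: FOLLOW(F') = { j }.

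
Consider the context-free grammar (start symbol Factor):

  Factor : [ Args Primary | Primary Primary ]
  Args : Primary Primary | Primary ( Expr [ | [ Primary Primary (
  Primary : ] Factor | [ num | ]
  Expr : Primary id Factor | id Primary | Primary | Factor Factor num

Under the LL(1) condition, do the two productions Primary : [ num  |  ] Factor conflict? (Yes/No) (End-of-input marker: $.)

No

FIRST([ num) = { [ } and FIRST(] Factor) = { ] }.
The FIRST sets are disjoint and neither alternative is nullable — no conflict.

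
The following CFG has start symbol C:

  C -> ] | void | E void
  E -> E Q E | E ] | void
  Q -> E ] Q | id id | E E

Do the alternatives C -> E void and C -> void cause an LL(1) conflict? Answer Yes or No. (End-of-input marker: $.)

FIRST(E void) = { void } and FIRST(void) = { void }.
Both contain void, so the two alternatives are not disjoint — LL(1) conflict.

Yes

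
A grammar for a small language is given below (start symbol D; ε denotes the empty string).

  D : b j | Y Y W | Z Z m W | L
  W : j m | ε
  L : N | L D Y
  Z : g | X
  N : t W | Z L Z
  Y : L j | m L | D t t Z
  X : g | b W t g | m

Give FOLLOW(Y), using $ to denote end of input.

{ $, b, g, j, m, t }

In D : Y Y W: add FIRST(Y W) = { b, g, m, t }.
In D : Y Y W: add FIRST(W)\{ε} = { j }.
  Since W is nullable, also add FOLLOW(D) = { $, b, g, m, t }.
In L : L D Y: Y is at the end, add FOLLOW(L) = { $, b, g, j, m, t }.
Union: FOLLOW(Y) = { $, b, g, j, m, t }.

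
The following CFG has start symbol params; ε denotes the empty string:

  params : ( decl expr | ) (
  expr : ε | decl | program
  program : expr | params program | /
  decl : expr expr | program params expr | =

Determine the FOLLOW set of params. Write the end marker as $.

{ $, (, ), /, = }

params is the start symbol, so $ ∈ FOLLOW(params).
In program : params program: add FIRST(program)\{ε} = { (, ), /, = }.
  Since program is nullable, also add FOLLOW(program) = { $, (, ), /, = }.
In decl : program params expr: add FIRST(expr)\{ε} = { (, ), /, = }.
  Since expr is nullable, also add FOLLOW(decl) = { $, (, ), /, = }.
Union: FOLLOW(params) = { $, (, ), /, = }.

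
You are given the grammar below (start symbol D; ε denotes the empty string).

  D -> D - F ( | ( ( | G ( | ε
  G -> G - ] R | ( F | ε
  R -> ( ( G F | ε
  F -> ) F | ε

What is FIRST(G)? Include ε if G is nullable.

{ (, -, ε }

From G -> G - ] R: G nullable, take FIRST(G) ∪ {-} = { (, - }.
G -> ( F contributes {(}.
G -> ε contributes ε.
Union: FIRST(G) = { (, -, ε }.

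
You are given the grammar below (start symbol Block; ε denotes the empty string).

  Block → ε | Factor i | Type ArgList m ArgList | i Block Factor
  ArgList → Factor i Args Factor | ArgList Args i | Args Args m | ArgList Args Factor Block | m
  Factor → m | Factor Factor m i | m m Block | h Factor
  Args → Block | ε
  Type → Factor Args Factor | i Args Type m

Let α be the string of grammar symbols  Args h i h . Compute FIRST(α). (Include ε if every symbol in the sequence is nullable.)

{ h, i, m }

Add FIRST(Args)\{ε} = { h, i, m }; Args is nullable, continue.
h is a terminal; add {h} and stop.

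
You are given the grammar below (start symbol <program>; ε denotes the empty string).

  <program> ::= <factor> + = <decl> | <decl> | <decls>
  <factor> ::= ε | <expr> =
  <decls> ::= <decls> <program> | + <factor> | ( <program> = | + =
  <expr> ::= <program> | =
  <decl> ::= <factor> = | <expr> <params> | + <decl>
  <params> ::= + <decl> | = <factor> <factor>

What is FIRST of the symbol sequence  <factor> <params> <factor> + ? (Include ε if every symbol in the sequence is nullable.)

{ (, +, = }

Add FIRST(<factor>)\{ε} = { (, +, = }; <factor> is nullable, continue.
Add FIRST(<params>) = { +, = }; <params> is not nullable, stop.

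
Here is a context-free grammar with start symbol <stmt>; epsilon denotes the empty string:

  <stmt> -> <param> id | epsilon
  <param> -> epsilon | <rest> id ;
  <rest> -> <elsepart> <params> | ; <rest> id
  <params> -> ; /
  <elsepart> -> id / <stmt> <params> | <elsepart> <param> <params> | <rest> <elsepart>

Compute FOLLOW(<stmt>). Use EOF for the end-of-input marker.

{ EOF, ; }

<stmt> is the start symbol, so EOF ∈ FOLLOW(<stmt>).
In <elsepart> -> id / <stmt> <params>: add FIRST(<params>) = { ; }.
Union: FOLLOW(<stmt>) = { EOF, ; }.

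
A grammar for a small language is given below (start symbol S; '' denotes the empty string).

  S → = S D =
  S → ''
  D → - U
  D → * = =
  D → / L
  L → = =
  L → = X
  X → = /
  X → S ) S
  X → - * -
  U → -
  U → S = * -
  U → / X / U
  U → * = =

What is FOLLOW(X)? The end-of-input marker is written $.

{ /, = }

In L → = X: X is at the end, add FOLLOW(L) = { = }.
In U → / X / U: add FIRST(/ U) = { / }.
Union: FOLLOW(X) = { /, = }.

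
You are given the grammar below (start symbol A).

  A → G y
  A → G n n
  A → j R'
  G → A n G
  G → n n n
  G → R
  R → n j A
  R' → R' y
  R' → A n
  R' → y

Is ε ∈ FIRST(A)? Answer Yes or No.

No nonterminal in this grammar is nullable.
No production of A has an RHS whose symbols are all nullable, so A is not nullable.

No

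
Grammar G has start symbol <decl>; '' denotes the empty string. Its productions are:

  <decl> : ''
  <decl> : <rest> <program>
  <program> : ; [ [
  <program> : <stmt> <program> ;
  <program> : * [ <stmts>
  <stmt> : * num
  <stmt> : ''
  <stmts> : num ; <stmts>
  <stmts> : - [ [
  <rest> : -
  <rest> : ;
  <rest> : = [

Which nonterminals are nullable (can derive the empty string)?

{ <decl>, <stmt> }

Directly nullable (have an ''-production): <decl>, <stmt>.
No other nonterminal has a production whose RHS symbols are all nullable.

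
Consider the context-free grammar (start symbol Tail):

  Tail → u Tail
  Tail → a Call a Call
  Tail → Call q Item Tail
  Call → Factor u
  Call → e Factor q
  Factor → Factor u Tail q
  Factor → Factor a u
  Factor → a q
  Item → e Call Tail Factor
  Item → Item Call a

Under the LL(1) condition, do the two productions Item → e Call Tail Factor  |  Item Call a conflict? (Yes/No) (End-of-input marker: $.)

Yes

FIRST(e Call Tail Factor) = { e } and FIRST(Item Call a) = { e }.
Both contain e, so the two alternatives are not disjoint — LL(1) conflict.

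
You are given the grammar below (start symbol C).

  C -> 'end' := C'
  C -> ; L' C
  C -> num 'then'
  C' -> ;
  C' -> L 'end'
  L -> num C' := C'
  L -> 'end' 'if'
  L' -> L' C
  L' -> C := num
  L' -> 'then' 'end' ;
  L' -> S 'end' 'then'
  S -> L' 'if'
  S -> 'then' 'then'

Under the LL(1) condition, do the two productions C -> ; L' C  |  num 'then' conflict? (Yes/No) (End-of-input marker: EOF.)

No

FIRST(; L' C) = { ; } and FIRST(num 'then') = { num }.
The FIRST sets are disjoint and neither alternative is nullable — no conflict.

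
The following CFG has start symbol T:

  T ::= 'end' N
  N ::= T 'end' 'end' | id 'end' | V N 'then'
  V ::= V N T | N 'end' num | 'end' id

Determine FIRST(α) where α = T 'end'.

{ 'end' }

Add FIRST(T) = { 'end' }; T is not nullable, stop.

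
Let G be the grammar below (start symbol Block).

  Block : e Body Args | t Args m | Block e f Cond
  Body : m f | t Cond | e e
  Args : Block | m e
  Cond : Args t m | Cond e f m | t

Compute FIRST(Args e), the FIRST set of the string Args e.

Add FIRST(Args) = { e, m, t }; Args is not nullable, stop.

{ e, m, t }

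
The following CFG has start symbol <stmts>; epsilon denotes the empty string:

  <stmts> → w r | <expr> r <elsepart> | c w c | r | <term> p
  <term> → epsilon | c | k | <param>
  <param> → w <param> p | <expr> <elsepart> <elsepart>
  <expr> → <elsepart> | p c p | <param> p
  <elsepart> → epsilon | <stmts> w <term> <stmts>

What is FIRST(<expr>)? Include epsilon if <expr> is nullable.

From <expr> → <elsepart>: add FIRST(<elsepart>) = { c, k, p, r, w, epsilon } (including epsilon since <elsepart> is nullable).
<expr> → p c p contributes {p}.
From <expr> → <param> p: <param> nullable, take FIRST(<param>) ∪ {p} = { c, k, p, r, w }.
Union: FIRST(<expr>) = { c, k, p, r, w, epsilon }.

{ c, k, p, r, w, epsilon }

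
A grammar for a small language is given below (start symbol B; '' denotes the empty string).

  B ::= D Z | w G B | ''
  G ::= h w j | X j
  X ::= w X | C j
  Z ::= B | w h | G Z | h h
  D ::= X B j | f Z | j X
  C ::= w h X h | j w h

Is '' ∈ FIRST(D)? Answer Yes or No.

Nullable nonterminals: B, Z.
No production of D has an RHS whose symbols are all nullable, so D is not nullable.

No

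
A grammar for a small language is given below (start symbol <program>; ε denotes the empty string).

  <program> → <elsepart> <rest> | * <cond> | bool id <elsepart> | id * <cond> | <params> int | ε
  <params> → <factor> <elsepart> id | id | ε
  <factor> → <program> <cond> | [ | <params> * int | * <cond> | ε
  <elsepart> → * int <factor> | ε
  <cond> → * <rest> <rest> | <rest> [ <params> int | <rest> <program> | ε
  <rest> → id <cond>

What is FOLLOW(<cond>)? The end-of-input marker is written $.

In <program> → * <cond>: <cond> is at the end, add FOLLOW(<program>) = { $, *, [, bool, id, int }.
In <program> → id * <cond>: <cond> is at the end, add FOLLOW(<program>) = { $, *, [, bool, id, int }.
In <factor> → <program> <cond>: <cond> is at the end, add FOLLOW(<factor>) = { $, *, [, bool, id, int }.
In <factor> → * <cond>: <cond> is at the end, add FOLLOW(<factor>) = { $, *, [, bool, id, int }.
In <rest> → id <cond>: <cond> is at the end, add FOLLOW(<rest>) = { $, *, [, bool, id, int }.
Union: FOLLOW(<cond>) = { $, *, [, bool, id, int }.

{ $, *, [, bool, id, int }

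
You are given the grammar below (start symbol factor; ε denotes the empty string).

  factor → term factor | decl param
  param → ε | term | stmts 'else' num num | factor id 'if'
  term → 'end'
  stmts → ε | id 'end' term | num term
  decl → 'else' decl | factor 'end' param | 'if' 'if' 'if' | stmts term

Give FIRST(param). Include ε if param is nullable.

{ 'else', 'end', 'if', id, num, ε }

param → ε contributes ε.
From param → term: add FIRST(term) = { 'end' }.
From param → stmts 'else' num num: stmts nullable, take FIRST(stmts) ∪ {'else'} = { 'else', id, num }.
From param → factor id 'if': add FIRST(factor) = { 'else', 'end', 'if', id, num }.
Union: FIRST(param) = { 'else', 'end', 'if', id, num, ε }.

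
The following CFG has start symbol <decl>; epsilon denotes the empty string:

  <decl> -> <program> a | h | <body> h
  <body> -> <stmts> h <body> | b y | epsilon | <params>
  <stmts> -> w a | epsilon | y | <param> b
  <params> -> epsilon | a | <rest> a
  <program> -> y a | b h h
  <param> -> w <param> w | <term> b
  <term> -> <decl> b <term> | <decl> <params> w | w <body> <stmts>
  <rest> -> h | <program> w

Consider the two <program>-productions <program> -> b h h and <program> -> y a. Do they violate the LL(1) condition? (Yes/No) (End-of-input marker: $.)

No

FIRST(b h h) = { b } and FIRST(y a) = { y }.
The FIRST sets are disjoint and neither alternative is nullable — no conflict.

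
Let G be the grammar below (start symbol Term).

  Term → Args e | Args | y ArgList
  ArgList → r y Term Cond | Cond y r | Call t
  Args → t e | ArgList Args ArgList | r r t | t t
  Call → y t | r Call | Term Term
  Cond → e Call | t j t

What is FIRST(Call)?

{ e, r, t, y }

Call → y t contributes {y}.
Call → r Call contributes {r}.
From Call → Term Term: add FIRST(Term) = { e, r, t, y }.
Union: FIRST(Call) = { e, r, t, y }.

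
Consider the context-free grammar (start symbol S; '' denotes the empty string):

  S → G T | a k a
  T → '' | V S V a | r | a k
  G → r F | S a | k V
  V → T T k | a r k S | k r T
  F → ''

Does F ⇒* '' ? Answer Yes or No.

F has an ''-production, so F ⇒ ''.

Yes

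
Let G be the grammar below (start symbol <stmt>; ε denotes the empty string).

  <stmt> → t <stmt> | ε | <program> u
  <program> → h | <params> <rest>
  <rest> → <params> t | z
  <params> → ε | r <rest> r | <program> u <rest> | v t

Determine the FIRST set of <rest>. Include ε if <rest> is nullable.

{ h, r, t, v, z }

From <rest> → <params> t: <params> nullable, take FIRST(<params>) ∪ {t} = { h, r, t, v, z }.
<rest> → z contributes {z}.
Union: FIRST(<rest>) = { h, r, t, v, z }.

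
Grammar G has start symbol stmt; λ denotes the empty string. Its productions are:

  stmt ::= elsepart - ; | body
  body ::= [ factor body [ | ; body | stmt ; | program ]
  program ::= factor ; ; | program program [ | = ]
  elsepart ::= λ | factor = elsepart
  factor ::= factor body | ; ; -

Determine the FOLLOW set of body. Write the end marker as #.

In stmt ::= body: body is at the end, add FOLLOW(stmt) = { #, ; }.
In body ::= [ factor body [: add FIRST([) = { [ }.
In body ::= ; body: body is at the end, add FOLLOW(body) = { #, -, ;, =, [ }.
In factor ::= factor body: body is at the end, add FOLLOW(factor) = { -, ;, =, [ }.
Union: FOLLOW(body) = { #, -, ;, =, [ }.

{ #, -, ;, =, [ }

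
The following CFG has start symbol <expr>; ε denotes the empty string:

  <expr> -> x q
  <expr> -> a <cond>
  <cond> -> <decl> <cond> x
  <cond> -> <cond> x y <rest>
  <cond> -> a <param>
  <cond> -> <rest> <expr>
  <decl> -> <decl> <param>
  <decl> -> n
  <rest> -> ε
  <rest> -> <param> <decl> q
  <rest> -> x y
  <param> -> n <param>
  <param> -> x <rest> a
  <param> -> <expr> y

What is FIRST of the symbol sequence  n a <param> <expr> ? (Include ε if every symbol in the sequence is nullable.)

n is a terminal; add {n} and stop.

{ n }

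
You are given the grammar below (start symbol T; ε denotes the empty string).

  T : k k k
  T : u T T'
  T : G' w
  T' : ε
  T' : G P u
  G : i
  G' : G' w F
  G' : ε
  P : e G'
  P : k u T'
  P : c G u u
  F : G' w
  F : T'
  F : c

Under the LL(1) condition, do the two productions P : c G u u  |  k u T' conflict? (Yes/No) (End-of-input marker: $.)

FIRST(c G u u) = { c } and FIRST(k u T') = { k }.
The FIRST sets are disjoint and neither alternative is nullable — no conflict.

No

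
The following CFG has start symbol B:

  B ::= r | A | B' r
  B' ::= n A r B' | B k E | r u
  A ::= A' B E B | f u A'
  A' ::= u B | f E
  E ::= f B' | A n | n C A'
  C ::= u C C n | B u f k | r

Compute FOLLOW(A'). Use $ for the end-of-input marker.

{ $, f, k, n, r, u }

In A ::= A' B E B: add FIRST(B E B) = { f, n, r, u }.
In A ::= f u A': A' is at the end, add FOLLOW(A) = { $, f, k, n, r, u }.
In E ::= n C A': A' is at the end, add FOLLOW(E) = { $, f, k, n, r, u }.
Union: FOLLOW(A') = { $, f, k, n, r, u }.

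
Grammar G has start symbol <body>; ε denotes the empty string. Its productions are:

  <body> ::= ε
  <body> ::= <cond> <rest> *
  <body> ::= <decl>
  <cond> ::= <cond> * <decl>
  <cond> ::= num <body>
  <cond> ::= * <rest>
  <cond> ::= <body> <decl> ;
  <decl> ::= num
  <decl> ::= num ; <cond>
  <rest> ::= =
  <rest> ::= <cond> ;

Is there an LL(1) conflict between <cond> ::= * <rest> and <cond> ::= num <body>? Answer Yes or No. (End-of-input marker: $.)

No

FIRST(* <rest>) = { * } and FIRST(num <body>) = { num }.
The FIRST sets are disjoint and neither alternative is nullable — no conflict.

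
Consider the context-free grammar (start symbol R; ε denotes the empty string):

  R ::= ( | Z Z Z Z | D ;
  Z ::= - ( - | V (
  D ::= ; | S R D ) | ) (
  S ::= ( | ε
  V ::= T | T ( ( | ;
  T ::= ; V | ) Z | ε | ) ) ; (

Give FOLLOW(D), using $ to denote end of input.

{ ), ; }

In R ::= D ;: add FIRST(;) = { ; }.
In D ::= S R D ): add FIRST()) = { ) }.
Union: FOLLOW(D) = { ), ; }.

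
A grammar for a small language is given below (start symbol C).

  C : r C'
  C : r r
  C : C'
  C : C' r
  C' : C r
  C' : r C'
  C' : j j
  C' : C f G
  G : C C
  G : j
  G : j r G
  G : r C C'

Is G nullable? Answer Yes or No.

No nonterminal in this grammar is nullable.
No production of G has an RHS whose symbols are all nullable, so G is not nullable.

No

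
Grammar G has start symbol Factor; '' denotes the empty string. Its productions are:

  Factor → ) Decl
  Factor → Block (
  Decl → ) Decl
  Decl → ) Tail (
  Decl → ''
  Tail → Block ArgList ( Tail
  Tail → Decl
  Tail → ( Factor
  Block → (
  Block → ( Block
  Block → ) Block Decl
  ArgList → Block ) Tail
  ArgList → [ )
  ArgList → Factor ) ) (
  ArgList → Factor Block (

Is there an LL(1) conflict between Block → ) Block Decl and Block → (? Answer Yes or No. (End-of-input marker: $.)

No

FIRST() Block Decl) = { ) } and FIRST(() = { ( }.
The FIRST sets are disjoint and neither alternative is nullable — no conflict.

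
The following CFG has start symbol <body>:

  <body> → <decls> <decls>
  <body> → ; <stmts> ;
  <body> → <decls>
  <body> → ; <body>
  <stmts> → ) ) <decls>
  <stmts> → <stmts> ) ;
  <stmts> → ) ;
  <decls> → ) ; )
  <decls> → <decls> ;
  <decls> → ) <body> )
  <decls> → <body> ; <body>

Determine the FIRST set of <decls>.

{ ), ; }

<decls> → ) ; ) contributes {)}.
From <decls> → <decls> ;: add FIRST(<decls>) = { ), ; }.
<decls> → ) <body> ) contributes {)}.
From <decls> → <body> ; <body>: add FIRST(<body>) = { ), ; }.
Union: FIRST(<decls>) = { ), ; }.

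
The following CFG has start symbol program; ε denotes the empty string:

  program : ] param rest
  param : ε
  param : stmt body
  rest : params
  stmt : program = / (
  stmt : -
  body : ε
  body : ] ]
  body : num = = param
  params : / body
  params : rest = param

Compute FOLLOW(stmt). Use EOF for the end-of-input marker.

{ EOF, /, =, ], num }

In param : stmt body: add FIRST(body)\{ε} = { ], num }.
  Since body is nullable, also add FOLLOW(param) = { EOF, /, = }.
Union: FOLLOW(stmt) = { EOF, /, =, ], num }.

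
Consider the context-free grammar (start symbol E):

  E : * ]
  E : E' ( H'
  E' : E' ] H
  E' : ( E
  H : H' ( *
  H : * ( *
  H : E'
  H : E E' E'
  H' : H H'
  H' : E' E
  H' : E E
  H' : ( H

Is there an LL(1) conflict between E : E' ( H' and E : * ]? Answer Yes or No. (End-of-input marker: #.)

No

FIRST(E' ( H') = { ( } and FIRST(* ]) = { * }.
The FIRST sets are disjoint and neither alternative is nullable — no conflict.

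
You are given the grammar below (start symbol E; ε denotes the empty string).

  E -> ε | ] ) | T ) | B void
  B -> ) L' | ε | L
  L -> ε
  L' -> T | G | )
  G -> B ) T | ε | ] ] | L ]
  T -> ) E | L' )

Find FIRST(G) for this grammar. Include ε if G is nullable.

From G -> B ) T: B nullable, take FIRST(B) ∪ {)} = { ) }.
G -> ε contributes ε.
G -> ] ] contributes {]}.
From G -> L ]: L nullable, take FIRST(L) ∪ {]} = { ] }.
Union: FIRST(G) = { ), ], ε }.

{ ), ], ε }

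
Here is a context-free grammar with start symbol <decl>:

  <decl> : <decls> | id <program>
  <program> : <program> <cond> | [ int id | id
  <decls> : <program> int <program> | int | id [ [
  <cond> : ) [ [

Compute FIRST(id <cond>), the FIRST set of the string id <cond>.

{ id }

id is a terminal; add {id} and stop.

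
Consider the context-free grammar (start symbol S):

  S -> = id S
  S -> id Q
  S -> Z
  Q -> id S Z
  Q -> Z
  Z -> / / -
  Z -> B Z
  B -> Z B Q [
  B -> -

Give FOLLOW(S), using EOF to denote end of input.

{ EOF, -, / }

S is the start symbol, so EOF ∈ FOLLOW(S).
In S -> = id S: S is at the end, add FOLLOW(S) = { EOF, -, / }.
In Q -> id S Z: add FIRST(Z) = { -, / }.
Union: FOLLOW(S) = { EOF, -, / }.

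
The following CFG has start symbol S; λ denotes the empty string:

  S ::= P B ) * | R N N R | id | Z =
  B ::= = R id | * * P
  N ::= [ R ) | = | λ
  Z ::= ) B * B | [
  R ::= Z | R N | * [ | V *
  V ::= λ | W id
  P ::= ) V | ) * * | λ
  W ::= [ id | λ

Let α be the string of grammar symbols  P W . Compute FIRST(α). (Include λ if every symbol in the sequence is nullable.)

Add FIRST(P)\{λ} = { ) }; P is nullable, continue.
Add FIRST(W)\{λ} = { [ }; W is nullable, continue.
Every symbol is nullable, so include λ.

{ ), [, λ }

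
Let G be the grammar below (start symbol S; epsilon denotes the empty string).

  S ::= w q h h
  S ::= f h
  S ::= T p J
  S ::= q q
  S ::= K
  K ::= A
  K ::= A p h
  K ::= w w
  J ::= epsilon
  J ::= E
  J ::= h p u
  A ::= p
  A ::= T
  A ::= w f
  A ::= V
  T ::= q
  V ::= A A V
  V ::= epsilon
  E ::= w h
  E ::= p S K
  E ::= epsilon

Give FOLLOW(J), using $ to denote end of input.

In S ::= T p J: J is at the end, add FOLLOW(S) = { $, p, q, w }.
Union: FOLLOW(J) = { $, p, q, w }.

{ $, p, q, w }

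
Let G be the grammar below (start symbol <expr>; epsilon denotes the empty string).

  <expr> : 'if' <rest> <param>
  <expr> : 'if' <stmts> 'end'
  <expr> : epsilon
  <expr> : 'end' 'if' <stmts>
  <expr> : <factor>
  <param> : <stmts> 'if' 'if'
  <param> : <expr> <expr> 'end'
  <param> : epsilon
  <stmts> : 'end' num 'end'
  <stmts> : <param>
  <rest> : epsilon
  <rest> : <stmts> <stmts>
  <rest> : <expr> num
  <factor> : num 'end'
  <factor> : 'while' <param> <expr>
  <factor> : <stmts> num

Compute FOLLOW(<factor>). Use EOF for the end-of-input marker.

In <expr> : <factor>: <factor> is at the end, add FOLLOW(<expr>) = { EOF, 'end', 'if', 'while', num }.
Union: FOLLOW(<factor>) = { EOF, 'end', 'if', 'while', num }.

{ EOF, 'end', 'if', 'while', num }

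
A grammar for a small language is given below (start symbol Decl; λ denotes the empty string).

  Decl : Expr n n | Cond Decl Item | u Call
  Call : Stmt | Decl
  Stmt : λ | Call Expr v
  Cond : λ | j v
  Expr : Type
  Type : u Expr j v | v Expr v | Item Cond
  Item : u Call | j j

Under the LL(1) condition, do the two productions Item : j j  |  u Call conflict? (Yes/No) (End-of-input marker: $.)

No

FIRST(j j) = { j } and FIRST(u Call) = { u }.
The FIRST sets are disjoint and neither alternative is nullable — no conflict.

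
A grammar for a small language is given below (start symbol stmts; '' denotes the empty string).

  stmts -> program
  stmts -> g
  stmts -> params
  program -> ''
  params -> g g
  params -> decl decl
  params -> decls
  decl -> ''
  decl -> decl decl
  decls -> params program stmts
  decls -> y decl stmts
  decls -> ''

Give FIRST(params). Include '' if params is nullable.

params -> g g contributes {g}.
From params -> decl decl: decl, decl nullable, take FIRST(decl) ∪ FIRST(decl) = {  }; also '' since the whole RHS is nullable.
From params -> decls: add FIRST(decls) = { g, y, '' } (including '' since decls is nullable).
Union: FIRST(params) = { g, y, '' }.

{ g, y, '' }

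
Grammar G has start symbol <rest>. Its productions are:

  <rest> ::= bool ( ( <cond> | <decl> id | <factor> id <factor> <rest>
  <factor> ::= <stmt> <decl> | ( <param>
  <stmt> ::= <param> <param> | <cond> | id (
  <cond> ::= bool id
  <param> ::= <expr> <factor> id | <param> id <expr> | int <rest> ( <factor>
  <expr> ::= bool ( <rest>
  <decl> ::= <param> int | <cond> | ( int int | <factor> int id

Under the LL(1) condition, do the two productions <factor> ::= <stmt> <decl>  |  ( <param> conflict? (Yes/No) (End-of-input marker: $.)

FIRST(<stmt> <decl>) = { bool, id, int } and FIRST(( <param>) = { ( }.
The FIRST sets are disjoint and neither alternative is nullable — no conflict.

No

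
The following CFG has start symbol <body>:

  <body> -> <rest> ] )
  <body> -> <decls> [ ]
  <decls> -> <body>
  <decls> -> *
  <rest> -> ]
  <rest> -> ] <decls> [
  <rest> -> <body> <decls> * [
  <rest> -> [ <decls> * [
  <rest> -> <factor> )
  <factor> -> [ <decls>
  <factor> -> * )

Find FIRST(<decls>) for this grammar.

From <decls> -> <body>: add FIRST(<body>) = { *, [, ] }.
<decls> -> * contributes {*}.
Union: FIRST(<decls>) = { *, [, ] }.

{ *, [, ] }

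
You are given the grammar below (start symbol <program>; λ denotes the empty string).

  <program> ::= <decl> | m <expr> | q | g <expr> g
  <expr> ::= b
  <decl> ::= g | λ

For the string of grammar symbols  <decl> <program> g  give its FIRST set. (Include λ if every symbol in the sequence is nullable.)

Add FIRST(<decl>)\{λ} = { g }; <decl> is nullable, continue.
Add FIRST(<program>)\{λ} = { g, m, q }; <program> is nullable, continue.
g is a terminal; add {g} and stop.

{ g, m, q }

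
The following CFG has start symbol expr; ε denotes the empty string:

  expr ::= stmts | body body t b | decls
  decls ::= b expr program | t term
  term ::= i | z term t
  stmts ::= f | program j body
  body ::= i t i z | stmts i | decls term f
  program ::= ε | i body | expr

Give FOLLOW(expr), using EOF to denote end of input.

expr is the start symbol, so EOF ∈ FOLLOW(expr).
In decls ::= b expr program: add FIRST(program)\{ε} = { b, f, i, j, t }.
  Since program is nullable, also add FOLLOW(decls) = { EOF, b, f, i, j, t, z }.
In program ::= expr: expr is at the end, add FOLLOW(program) = { EOF, b, f, i, j, t, z }.
Union: FOLLOW(expr) = { EOF, b, f, i, j, t, z }.

{ EOF, b, f, i, j, t, z }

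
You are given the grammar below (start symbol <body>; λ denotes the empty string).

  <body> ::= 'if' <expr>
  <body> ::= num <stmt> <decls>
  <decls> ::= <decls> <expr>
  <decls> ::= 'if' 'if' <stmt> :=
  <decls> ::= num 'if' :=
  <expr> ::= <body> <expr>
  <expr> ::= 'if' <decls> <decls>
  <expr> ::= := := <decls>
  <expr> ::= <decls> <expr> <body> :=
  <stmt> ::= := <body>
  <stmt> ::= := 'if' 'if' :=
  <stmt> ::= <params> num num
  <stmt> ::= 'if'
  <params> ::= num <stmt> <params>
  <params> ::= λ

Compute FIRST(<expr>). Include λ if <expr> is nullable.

{ 'if', :=, num }

From <expr> ::= <body> <expr>: add FIRST(<body>) = { 'if', num }.
<expr> ::= 'if' <decls> <decls> contributes {'if'}.
<expr> ::= := := <decls> contributes {:=}.
From <expr> ::= <decls> <expr> <body> :=: add FIRST(<decls>) = { 'if', num }.
Union: FIRST(<expr>) = { 'if', :=, num }.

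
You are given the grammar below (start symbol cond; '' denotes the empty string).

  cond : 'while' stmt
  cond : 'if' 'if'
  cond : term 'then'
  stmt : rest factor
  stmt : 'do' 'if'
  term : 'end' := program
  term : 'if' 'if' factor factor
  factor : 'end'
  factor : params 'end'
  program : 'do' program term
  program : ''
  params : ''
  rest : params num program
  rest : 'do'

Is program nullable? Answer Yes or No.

program has an ''-production, so program ⇒ ''.

Yes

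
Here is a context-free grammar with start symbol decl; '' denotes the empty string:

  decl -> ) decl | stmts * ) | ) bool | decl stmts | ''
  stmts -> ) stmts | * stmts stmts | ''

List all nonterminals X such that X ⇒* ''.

Directly nullable (have an ''-production): decl, stmts.

{ decl, stmts }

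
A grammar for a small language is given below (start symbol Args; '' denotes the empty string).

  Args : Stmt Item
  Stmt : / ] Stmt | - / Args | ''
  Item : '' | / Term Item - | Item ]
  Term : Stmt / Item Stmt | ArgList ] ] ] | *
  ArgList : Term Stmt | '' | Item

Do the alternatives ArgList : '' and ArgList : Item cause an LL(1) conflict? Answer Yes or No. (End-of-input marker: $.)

FIRST('') = { '' } and FIRST(Item) = { /, ], '' }.
Both alternatives are nullable, violating the LL(1) condition.

Yes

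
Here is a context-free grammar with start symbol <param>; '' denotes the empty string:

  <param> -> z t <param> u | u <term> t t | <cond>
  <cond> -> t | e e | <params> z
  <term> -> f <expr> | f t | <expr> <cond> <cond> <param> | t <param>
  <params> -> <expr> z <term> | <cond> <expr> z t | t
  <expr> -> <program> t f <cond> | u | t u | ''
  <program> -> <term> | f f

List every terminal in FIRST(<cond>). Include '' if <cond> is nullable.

{ e, f, t, u, z }

<cond> -> t contributes {t}.
<cond> -> e e contributes {e}.
From <cond> -> <params> z: add FIRST(<params>) = { e, f, t, u, z }.
Union: FIRST(<cond>) = { e, f, t, u, z }.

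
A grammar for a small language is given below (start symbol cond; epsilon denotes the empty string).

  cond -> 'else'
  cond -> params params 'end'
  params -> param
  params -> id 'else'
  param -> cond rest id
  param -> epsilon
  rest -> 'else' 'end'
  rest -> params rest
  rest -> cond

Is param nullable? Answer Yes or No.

Yes

param has an epsilon-production, so param ⇒ epsilon.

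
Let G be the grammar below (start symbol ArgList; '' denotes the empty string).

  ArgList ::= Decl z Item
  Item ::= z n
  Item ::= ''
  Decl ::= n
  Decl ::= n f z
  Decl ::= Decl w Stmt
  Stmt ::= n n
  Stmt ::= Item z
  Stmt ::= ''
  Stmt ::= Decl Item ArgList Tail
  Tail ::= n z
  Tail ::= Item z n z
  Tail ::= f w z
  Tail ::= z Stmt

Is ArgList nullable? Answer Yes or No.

Nullable nonterminals: Item, Stmt.
No production of ArgList has an RHS whose symbols are all nullable, so ArgList is not nullable.

No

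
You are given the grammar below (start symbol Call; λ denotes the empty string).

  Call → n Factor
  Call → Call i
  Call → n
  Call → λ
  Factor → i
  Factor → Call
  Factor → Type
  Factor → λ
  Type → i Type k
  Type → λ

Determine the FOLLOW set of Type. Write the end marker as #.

{ #, i, k }

In Factor → Type: Type is at the end, add FOLLOW(Factor) = { #, i }.
In Type → i Type k: add FIRST(k) = { k }.
Union: FOLLOW(Type) = { #, i, k }.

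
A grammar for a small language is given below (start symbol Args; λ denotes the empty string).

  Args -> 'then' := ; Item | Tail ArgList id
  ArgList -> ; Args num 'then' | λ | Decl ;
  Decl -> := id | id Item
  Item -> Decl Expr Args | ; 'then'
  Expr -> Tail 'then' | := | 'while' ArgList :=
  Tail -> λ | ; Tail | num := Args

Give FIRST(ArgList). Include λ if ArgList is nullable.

{ :=, ;, id, λ }

ArgList -> ; Args num 'then' contributes {;}.
ArgList -> λ contributes λ.
From ArgList -> Decl ;: add FIRST(Decl) = { :=, id }.
Union: FIRST(ArgList) = { :=, ;, id, λ }.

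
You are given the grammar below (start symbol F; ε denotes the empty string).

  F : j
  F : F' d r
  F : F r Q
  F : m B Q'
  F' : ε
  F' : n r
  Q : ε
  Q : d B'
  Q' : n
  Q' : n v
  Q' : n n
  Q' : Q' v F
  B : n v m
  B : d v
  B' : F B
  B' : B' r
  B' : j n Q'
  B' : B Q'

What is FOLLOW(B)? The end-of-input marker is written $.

In F : m B Q': add FIRST(Q') = { n }.
In B' : F B: B is at the end, add FOLLOW(B') = { $, d, n, r, v }.
In B' : B Q': add FIRST(Q') = { n }.
Union: FOLLOW(B) = { $, d, n, r, v }.

{ $, d, n, r, v }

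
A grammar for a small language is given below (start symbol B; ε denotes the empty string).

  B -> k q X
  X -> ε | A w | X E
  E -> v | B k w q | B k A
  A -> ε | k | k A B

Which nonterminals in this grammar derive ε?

{ A, X }

Directly nullable (have an ε-production): X, A.
No other nonterminal has a production whose RHS symbols are all nullable.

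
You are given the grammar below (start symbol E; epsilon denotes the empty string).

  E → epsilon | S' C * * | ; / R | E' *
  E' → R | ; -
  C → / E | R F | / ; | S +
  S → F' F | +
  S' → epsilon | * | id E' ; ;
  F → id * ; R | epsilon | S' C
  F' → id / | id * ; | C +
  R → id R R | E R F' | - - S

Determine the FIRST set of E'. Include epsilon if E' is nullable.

{ *, +, -, /, ;, id }

From E' → R: add FIRST(R) = { *, +, -, /, ;, id }.
E' → ; - contributes {;}.
Union: FIRST(E') = { *, +, -, /, ;, id }.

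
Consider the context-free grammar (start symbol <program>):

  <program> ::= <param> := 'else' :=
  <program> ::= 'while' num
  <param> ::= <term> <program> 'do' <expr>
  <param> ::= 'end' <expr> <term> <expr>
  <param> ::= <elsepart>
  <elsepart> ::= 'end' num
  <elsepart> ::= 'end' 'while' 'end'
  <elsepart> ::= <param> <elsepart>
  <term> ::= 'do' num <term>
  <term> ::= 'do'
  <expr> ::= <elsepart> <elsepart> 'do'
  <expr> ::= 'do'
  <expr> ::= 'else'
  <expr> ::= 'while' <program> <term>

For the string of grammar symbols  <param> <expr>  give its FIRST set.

Add FIRST(<param>) = { 'do', 'end' }; <param> is not nullable, stop.

{ 'do', 'end' }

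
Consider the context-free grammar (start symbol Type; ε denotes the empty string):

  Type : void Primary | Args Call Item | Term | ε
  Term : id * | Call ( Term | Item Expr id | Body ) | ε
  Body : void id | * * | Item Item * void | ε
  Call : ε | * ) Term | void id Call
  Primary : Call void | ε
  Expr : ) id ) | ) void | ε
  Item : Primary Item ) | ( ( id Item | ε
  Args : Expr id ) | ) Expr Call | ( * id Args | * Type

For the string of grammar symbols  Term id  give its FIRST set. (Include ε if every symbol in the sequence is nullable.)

Add FIRST(Term)\{ε} = { (, ), *, id, void }; Term is nullable, continue.
id is a terminal; add {id} and stop.

{ (, ), *, id, void }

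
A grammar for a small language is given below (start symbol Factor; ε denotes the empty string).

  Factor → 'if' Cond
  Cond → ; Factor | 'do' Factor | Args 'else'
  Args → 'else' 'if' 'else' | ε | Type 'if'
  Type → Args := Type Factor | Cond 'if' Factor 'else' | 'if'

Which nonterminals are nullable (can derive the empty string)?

{ Args }

Directly nullable (have an ε-production): Args.
No other nonterminal has a production whose RHS symbols are all nullable.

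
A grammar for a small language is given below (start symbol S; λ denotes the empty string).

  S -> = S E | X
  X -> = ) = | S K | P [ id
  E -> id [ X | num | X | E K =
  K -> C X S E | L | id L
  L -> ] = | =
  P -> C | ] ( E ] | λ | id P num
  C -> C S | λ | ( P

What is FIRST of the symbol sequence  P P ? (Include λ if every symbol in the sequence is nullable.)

{ (, =, [, ], id, λ }

Add FIRST(P)\{λ} = { (, =, [, ], id }; P is nullable, continue.
Add FIRST(P)\{λ} = { (, =, [, ], id }; P is nullable, continue.
Every symbol is nullable, so include λ.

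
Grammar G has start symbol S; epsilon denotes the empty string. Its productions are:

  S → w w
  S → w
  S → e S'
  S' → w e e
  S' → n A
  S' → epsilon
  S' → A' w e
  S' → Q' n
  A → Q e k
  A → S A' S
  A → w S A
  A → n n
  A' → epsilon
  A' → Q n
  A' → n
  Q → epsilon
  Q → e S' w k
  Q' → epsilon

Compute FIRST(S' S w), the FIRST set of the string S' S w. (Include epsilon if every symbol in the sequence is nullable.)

{ e, n, w }

Add FIRST(S')\{epsilon} = { e, n, w }; S' is nullable, continue.
Add FIRST(S) = { e, w }; S is not nullable, stop.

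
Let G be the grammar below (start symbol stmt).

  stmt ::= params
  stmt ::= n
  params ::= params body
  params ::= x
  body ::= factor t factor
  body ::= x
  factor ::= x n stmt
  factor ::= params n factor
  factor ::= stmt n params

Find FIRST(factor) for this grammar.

factor ::= x n stmt contributes {x}.
From factor ::= params n factor: add FIRST(params) = { x }.
From factor ::= stmt n params: add FIRST(stmt) = { n, x }.
Union: FIRST(factor) = { n, x }.

{ n, x }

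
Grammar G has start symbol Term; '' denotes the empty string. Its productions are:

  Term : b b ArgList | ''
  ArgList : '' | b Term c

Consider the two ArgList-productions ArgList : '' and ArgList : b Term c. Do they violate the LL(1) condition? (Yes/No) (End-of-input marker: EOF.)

FIRST('') = { '' } and FIRST(b Term c) = { b }.
The first is nullable but FOLLOW(ArgList) = { EOF, c } is disjoint from FIRST of the second.

No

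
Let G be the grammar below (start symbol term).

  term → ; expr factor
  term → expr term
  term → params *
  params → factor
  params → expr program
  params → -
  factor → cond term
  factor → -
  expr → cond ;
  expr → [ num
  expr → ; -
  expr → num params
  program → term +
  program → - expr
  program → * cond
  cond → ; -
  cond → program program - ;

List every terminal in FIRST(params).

{ *, -, ;, [, num }

From params → factor: add FIRST(factor) = { *, -, ;, [, num }.
From params → expr program: add FIRST(expr) = { *, -, ;, [, num }.
params → - contributes {-}.
Union: FIRST(params) = { *, -, ;, [, num }.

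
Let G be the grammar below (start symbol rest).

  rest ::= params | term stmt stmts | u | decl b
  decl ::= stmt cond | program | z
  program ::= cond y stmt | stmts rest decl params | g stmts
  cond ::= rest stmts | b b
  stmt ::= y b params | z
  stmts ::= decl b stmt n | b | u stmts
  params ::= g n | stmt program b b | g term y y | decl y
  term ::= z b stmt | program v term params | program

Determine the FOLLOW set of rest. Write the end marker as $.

rest is the start symbol, so $ ∈ FOLLOW(rest).
In program ::= stmts rest decl params: add FIRST(decl params) = { b, g, u, y, z }.
In cond ::= rest stmts: add FIRST(stmts) = { b, g, u, y, z }.
Union: FOLLOW(rest) = { $, b, g, u, y, z }.

{ $, b, g, u, y, z }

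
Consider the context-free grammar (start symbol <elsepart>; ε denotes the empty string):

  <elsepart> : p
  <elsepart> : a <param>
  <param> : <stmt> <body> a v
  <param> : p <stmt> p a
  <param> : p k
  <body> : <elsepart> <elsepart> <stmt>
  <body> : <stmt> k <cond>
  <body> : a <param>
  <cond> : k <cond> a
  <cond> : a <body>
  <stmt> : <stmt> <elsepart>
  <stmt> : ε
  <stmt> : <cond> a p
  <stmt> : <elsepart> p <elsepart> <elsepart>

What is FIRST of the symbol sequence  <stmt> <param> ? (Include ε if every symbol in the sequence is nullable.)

Add FIRST(<stmt>)\{ε} = { a, k, p }; <stmt> is nullable, continue.
Add FIRST(<param>) = { a, k, p }; <param> is not nullable, stop.

{ a, k, p }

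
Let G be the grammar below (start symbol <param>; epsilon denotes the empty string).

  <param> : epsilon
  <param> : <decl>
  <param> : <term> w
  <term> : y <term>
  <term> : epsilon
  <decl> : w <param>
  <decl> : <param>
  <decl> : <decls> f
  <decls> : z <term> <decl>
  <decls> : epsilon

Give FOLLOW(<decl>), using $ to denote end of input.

In <param> : <decl>: <decl> is at the end, add FOLLOW(<param>) = { $, f }.
In <decls> : z <term> <decl>: <decl> is at the end, add FOLLOW(<decls>) = { f }.
Union: FOLLOW(<decl>) = { $, f }.

{ $, f }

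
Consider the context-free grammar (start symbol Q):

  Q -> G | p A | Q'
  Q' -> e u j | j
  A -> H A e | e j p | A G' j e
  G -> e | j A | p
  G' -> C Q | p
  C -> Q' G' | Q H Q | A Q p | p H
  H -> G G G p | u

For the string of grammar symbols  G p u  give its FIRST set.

{ e, j, p }

Add FIRST(G) = { e, j, p }; G is not nullable, stop.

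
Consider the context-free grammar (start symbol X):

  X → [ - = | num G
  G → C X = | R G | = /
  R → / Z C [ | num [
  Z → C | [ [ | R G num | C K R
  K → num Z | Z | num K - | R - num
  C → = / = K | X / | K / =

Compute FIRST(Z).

From Z → C: add FIRST(C) = { /, =, [, num }.
Z → [ [ contributes {[}.
From Z → R G num: add FIRST(R) = { /, num }.
From Z → C K R: add FIRST(C) = { /, =, [, num }.
Union: FIRST(Z) = { /, =, [, num }.

{ /, =, [, num }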